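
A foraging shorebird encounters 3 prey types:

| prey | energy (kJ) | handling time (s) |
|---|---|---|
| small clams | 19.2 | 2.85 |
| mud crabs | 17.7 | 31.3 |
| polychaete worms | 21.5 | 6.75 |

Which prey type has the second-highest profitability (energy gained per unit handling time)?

In descending order of E/h:
small clams: 19.2/2.85 = 6.74 kJ/s
polychaete worms: 21.5/6.75 = 3.19 kJ/s
mud crabs: 17.7/31.3 = 0.565 kJ/s

polychaete worms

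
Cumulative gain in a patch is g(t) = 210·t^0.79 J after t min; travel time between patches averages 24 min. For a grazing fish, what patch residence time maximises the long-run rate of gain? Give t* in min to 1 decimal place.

Maximise g(t)/(T+t): set derivative to zero → g'(t)(T+t) = g(t).
g'(t) = 0.79·210·t^-0.21. Setting 0.79·210·t^-0.21 = 210·t^0.79/(24+t) gives 0.79(24+t) = t, so 0.21·t = 0.79×24.
t* = 0.79×24/0.21 = 90.29 min.

90.3 min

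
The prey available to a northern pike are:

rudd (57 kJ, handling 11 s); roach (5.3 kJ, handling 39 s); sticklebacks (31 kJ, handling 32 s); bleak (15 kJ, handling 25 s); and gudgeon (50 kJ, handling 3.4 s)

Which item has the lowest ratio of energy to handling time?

roach

Profitability E/h (kJ/s): rudd = 57/11 = 5.18, roach = 5.3/39 = 0.136, sticklebacks = 31/32 = 0.969, bleak = 15/25 = 0.6, gudgeon = 50/3.4 = 14.7.
Ranked: gudgeon > rudd > sticklebacks > bleak > roach.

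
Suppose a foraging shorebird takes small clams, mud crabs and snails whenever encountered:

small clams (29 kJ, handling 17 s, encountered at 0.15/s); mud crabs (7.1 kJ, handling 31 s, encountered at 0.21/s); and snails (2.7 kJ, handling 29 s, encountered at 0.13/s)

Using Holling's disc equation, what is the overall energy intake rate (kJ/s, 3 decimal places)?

0.448 kJ/s

Energy encountered per unit search time: 0.15×29 + 0.21×7.1 + 0.13×2.7 = 6.192 kJ/s.
Handling time per unit search time: 0.15×17 + 0.21×31 + 0.13×29 = 12.83.
Rate = 6.192/(1 + 12.83) = 0.4477 kJ/s.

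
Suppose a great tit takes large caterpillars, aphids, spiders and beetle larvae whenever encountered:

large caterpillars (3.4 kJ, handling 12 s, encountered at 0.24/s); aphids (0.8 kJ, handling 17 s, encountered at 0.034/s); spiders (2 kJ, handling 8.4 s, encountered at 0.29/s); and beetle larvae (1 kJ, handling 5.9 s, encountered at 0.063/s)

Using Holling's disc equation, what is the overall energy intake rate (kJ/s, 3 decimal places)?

0.205 kJ/s

Energy encountered per unit search time: 0.24×3.4 + 0.034×0.8 + 0.29×2 + 0.063×1 = 1.486 kJ/s.
Handling time per unit search time: 0.24×12 + 0.034×17 + 0.29×8.4 + 0.063×5.9 = 6.266.
Rate = 1.486/(1 + 6.266) = 0.2046 kJ/s.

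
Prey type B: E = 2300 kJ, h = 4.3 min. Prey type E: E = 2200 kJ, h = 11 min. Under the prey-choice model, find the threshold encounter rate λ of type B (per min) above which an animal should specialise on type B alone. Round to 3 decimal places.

At the threshold, the rate on type B alone equals the profitability of type E: λ·2300/(1 + λ·4.3) = 2200/11 = 200.
Rearranging, λ(2300 − 200×4.3) = 200, so λ = 200/1440 = 0.1389 per min.

0.139 per min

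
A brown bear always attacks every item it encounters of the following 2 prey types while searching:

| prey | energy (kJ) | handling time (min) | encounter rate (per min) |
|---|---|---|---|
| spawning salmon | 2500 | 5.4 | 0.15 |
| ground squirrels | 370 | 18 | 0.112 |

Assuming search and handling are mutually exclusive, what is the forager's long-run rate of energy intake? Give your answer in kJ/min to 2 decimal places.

108.84 kJ/min

R = Σλ_iE_i / (1 + Σλ_ih_i)
Numerator: 0.15×2500 + 0.112×370 = 416.4
Denominator: 1 + 0.15×5.4 + 0.112×18 = 3.826
R = 416.4/3.826 = 108.8 kJ/min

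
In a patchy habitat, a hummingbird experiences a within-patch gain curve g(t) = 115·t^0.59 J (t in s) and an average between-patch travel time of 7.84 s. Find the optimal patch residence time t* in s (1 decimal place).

11.3 s

By the marginal value theorem, leave when the instantaneous gain rate g'(t) equals the habitat-wide average g(t)/(T + t).
g'(t) = 0.59·115·t^-0.41. Setting 0.59·115·t^-0.41 = 115·t^0.59/(7.84+t) gives 0.59(7.84+t) = t, so 0.41·t = 0.59×7.84.
t* = 0.59×7.84/0.41 = 11.28 s.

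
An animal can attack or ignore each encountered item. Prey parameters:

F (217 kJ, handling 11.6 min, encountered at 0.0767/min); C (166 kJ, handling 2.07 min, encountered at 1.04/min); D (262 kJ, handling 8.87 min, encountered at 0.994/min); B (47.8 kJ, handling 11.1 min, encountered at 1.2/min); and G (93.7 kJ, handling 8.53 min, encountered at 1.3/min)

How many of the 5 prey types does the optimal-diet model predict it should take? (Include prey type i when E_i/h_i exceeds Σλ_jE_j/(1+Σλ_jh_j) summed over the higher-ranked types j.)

1

E/h in descending order: C 80.2, D 29.5, F 18.7, G 11, B 4.31 kJ/min. The optimal diet is the largest prefix of this list for which every included type satisfies E_i/h_i > R on the types above it.
Rate on top 1: 54.76. D: 29.5 < 54.76 → exclude; stop.
Optimal diet: C — 1 of 5 types.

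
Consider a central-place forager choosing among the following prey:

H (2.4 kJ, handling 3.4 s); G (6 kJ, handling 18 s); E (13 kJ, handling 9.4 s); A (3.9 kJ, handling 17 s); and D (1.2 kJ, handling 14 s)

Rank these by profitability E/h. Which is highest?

Profitability E/h (kJ/s): H = 2.4/3.4 = 0.706, G = 6/18 = 0.333, E = 13/9.4 = 1.38, A = 3.9/17 = 0.229, D = 1.2/14 = 0.0857.
Ranked: E > H > G > A > D.

E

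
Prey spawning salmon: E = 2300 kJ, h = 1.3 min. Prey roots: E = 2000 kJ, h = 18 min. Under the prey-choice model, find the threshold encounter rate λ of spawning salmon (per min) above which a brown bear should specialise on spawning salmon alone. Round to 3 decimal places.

0.052 per min

Drop roots once their profitability E₂/h₂ falls below the rate achievable on spawning salmon alone: E₂/h₂ = λE₁/(1 + λh₁).
Solve for λ: λE₁h₂ = E₂(1 + λh₁) → λ(E₁h₂ − E₂h₁) = E₂ → λ = E₂/(E₁h₂ − E₂h₁).
λ = 2000/(2300×18 − 2000×1.3) = 2000/3.88e+04 = 0.05155 per min.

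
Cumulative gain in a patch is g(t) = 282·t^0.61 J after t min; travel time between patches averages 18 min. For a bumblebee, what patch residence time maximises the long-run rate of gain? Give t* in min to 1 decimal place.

Optimal t* satisfies g'(t*) = g(t*)/(T + t*).
g'(t) = 0.61·282·t^-0.39. Setting 0.61·282·t^-0.39 = 282·t^0.61/(18+t) gives 0.61(18+t) = t, so 0.39·t = 0.61×18.
t* = 0.61×18/0.39 = 28.15 min.

28.2 min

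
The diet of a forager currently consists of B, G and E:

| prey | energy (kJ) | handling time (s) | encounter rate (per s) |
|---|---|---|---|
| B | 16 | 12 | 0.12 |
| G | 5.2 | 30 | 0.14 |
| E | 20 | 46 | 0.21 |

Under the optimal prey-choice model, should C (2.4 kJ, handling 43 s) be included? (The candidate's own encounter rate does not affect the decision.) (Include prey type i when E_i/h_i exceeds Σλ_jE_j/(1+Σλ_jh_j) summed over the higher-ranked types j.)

On B, G and E alone, R = ΣλE/(1+Σλh) = 6.848/16.3 = 0.4201 kJ/s.
Profitability of C: 2.4/43 = 0.05581 kJ/s.
Since 0.05581 < R, time spent handling C is better spent searching.

No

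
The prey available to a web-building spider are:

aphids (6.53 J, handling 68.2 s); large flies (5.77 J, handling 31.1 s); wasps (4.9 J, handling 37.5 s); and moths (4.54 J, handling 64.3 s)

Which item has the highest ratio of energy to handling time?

large flies

In descending order of E/h:
large flies: 5.77/31.1 = 0.186 J/s
wasps: 4.9/37.5 = 0.131 J/s
aphids: 6.53/68.2 = 0.0957 J/s
moths: 4.54/64.3 = 0.0706 J/s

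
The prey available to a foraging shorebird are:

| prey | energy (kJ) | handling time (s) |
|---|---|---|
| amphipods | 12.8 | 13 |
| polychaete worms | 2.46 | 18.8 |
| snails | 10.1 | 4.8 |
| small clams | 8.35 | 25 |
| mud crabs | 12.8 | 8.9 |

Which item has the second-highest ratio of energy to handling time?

mud crabs

Profitability E/h (kJ/s): amphipods = 12.8/13 = 0.985, polychaete worms = 2.46/18.8 = 0.131, snails = 10.1/4.8 = 2.1, small clams = 8.35/25 = 0.334, mud crabs = 12.8/8.9 = 1.44.
Ranked: snails > mud crabs > amphipods > small clams > polychaete worms.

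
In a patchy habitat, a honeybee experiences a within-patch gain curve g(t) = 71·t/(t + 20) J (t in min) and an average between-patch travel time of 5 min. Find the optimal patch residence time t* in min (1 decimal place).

By the marginal value theorem, leave when the instantaneous gain rate g'(t) equals the habitat-wide average g(t)/(T + t).
g'(t) = 71·20/(t + 20)². Setting 71·20/(t+20)² = 71t/[(t+20)(5+t)] gives 20(5+t) = t(t+20), so t² = 20×5 = 100.
t* = √100 = 10 min.

10.0 min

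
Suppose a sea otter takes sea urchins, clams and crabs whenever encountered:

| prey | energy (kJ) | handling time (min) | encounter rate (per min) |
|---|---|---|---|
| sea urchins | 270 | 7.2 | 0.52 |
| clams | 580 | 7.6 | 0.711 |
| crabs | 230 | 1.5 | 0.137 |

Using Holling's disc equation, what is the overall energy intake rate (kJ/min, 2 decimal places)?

R = (0.52×270 + 0.711×580 + 0.137×230) / (1 + 0.52×7.2 + 0.711×7.6 + 0.137×1.5) = 584.3/10.35 = 56.44 kJ/min.

56.44 kJ/min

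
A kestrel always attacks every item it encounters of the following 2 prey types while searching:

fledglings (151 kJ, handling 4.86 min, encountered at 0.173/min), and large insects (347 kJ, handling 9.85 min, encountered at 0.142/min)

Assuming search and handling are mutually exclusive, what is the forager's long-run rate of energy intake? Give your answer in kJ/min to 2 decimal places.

23.27 kJ/min

R = Σλ_iE_i / (1 + Σλ_ih_i)
Numerator: 0.173×151 + 0.142×347 = 75.4
Denominator: 1 + 0.173×4.86 + 0.142×9.85 = 3.239
R = 75.4/3.239 = 23.27 kJ/min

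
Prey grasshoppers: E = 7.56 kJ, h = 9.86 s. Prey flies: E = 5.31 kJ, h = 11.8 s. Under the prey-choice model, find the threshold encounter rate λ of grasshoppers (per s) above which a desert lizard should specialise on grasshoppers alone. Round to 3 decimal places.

Drop flies once their profitability E₂/h₂ falls below the rate achievable on grasshoppers alone: E₂/h₂ = λE₁/(1 + λh₁).
Solve for λ: λE₁h₂ = E₂(1 + λh₁) → λ(E₁h₂ − E₂h₁) = E₂ → λ = E₂/(E₁h₂ − E₂h₁).
λ = 5.31/(7.56×11.8 − 5.31×9.86) = 5.31/36.85 = 0.1441 per s.

0.144 per s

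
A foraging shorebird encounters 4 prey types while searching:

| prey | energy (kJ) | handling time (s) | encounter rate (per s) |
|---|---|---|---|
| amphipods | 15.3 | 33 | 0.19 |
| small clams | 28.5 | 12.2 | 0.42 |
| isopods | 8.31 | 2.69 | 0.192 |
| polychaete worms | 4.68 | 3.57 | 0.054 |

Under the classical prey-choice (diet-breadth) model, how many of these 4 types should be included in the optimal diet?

Profitabilities (E/h, kJ/s): isopods 3.09, small clams 2.34, polychaete worms 1.31, amphipods 0.464. Add prey in this order while the next type's profitability exceeds the intake rate on those already taken.
Rate on top 1: 1.052. small clams: 2.34 > 1.052 → include.
Rate on top 2: 2.043. polychaete worms: 1.31 < 2.043 → exclude; stop.
Optimal diet: isopods, small clams — 2 of 4 types.

2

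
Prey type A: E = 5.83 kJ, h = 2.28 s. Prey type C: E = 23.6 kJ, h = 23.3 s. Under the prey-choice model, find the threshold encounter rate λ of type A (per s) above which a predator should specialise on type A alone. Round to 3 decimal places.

0.288 per s

The zero-one rule: include type C iff E₂/h₂ > λE₁/(1+λh₁). Equality gives the switch point.
λE₁h₂ = E₂ + λE₂h₁ ⇒ λ = E₂/(E₁h₂ − E₂h₁) = 23.6/(135.8 − 53.81) = 0.2877 per s.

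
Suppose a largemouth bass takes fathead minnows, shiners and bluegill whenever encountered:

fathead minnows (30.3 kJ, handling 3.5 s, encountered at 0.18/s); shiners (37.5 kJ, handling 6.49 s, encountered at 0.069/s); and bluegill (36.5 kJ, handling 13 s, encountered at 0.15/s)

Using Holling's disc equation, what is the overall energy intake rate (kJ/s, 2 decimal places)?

Energy encountered per unit search time: 0.18×30.3 + 0.069×37.5 + 0.15×36.5 = 13.52 kJ/s.
Handling time per unit search time: 0.18×3.5 + 0.069×6.49 + 0.15×13 = 3.028.
Rate = 13.52/(1 + 3.028) = 3.356 kJ/s.

3.36 kJ/s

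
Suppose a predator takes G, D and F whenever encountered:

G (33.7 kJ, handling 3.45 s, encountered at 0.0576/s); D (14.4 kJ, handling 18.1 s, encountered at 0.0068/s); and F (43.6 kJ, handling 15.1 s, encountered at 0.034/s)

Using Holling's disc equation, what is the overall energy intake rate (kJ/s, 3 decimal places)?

1.919 kJ/s

R = Σλ_iE_i / (1 + Σλ_ih_i)
Numerator: 0.0576×33.7 + 0.0068×14.4 + 0.034×43.6 = 3.521
Denominator: 1 + 0.0576×3.45 + 0.0068×18.1 + 0.034×15.1 = 1.835
R = 3.521/1.835 = 1.919 kJ/s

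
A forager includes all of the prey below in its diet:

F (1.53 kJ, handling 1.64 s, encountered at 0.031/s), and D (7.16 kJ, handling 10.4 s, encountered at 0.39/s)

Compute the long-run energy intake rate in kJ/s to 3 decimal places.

Energy encountered per unit search time: 0.031×1.53 + 0.39×7.16 = 2.84 kJ/s.
Handling time per unit search time: 0.031×1.64 + 0.39×10.4 = 4.107.
Rate = 2.84/(1 + 4.107) = 0.5561 kJ/s.

0.556 kJ/s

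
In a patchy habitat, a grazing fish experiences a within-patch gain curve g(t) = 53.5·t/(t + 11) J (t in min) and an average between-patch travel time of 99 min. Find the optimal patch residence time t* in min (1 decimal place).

33.0 min

Optimal t* satisfies g'(t*) = g(t*)/(T + t*).
g'(t) = 53.5·11/(t + 11)². Setting 53.5·11/(t+11)² = 53.5t/[(t+11)(99+t)] gives 11(99+t) = t(t+11), so t² = 11×99 = 1089.
t* = √1089 = 33 min.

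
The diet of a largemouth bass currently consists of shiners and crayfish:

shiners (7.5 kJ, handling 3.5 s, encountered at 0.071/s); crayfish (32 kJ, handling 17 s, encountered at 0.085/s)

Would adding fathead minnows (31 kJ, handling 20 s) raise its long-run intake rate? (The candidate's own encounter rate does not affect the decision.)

On shiners and crayfish alone, R = ΣλE/(1+Σλh) = 3.253/2.694 = 1.208 kJ/s.
Profitability of fathead minnows: 31/20 = 1.55 kJ/s.
Since 1.55 > R, including fathead minnows increases the long-run rate.

Yes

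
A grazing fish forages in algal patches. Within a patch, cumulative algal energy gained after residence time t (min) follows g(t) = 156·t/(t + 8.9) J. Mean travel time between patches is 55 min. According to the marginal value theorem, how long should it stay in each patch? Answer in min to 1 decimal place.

Optimal t* satisfies g'(t*) = g(t*)/(T + t*).
g'(t) = 156·8.9/(t + 8.9)². Setting 156·8.9/(t+8.9)² = 156t/[(t+8.9)(55+t)] gives 8.9(55+t) = t(t+8.9), so t² = 8.9×55 = 489.5.
t* = √489.5 = 22.12 min.

22.1 min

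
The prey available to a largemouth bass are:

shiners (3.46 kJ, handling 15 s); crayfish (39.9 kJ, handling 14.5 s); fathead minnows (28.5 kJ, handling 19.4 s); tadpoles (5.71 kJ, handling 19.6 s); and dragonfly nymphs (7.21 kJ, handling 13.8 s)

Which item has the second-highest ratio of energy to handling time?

In descending order of E/h:
crayfish: 39.9/14.5 = 2.75 kJ/s
fathead minnows: 28.5/19.4 = 1.47 kJ/s
dragonfly nymphs: 7.21/13.8 = 0.522 kJ/s
tadpoles: 5.71/19.6 = 0.291 kJ/s
shiners: 3.46/15 = 0.231 kJ/s

fathead minnows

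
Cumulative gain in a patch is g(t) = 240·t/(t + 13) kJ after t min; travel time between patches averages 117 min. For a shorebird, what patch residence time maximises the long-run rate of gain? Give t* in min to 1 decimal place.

39.0 min

Optimal t* satisfies g'(t*) = g(t*)/(T + t*).
g'(t) = 240·13/(t + 13)². Setting 240·13/(t+13)² = 240t/[(t+13)(117+t)] gives 13(117+t) = t(t+13), so t² = 13×117 = 1521.
t* = √1521 = 39 min.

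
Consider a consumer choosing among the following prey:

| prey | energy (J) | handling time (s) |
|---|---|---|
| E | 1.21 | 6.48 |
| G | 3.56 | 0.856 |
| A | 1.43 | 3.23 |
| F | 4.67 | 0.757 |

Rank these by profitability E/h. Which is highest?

F

Profitability E/h (J/s): E = 1.21/6.48 = 0.187, G = 3.56/0.856 = 4.16, A = 1.43/3.23 = 0.443, F = 4.67/0.757 = 6.17.
Ranked: F > G > A > E.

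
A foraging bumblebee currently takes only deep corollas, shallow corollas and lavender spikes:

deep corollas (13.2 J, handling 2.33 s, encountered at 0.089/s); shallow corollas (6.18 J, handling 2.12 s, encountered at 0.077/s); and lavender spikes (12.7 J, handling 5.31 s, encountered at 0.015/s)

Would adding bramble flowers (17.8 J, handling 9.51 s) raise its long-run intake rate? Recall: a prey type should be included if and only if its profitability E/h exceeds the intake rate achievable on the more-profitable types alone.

Yes

On deep corollas, shallow corollas and lavender spikes alone, R = ΣλE/(1+Σλh) = 1.841/1.45 = 1.27 J/s.
Profitability of bramble flowers: 17.8/9.51 = 1.872 J/s.
Since 1.872 > R, including bramble flowers increases the long-run rate.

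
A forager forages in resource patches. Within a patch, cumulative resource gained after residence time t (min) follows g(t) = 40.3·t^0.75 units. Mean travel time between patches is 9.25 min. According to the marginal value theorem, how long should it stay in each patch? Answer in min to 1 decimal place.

27.8 min

Maximise g(t)/(T+t): set derivative to zero → g'(t)(T+t) = g(t).
g'(t) = 0.75·40.3·t^-0.25. Setting 0.75·40.3·t^-0.25 = 40.3·t^0.75/(9.25+t) gives 0.75(9.25+t) = t, so 0.25·t = 0.75×9.25.
t* = 0.75×9.25/0.25 = 27.75 min.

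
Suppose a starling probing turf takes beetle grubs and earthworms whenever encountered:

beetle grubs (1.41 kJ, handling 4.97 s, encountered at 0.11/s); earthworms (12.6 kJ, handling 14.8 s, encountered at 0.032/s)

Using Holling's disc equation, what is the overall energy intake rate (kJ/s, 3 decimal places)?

0.276 kJ/s

R = (0.11×1.41 + 0.032×12.6) / (1 + 0.11×4.97 + 0.032×14.8) = 0.5583/2.02 = 0.2763 kJ/s.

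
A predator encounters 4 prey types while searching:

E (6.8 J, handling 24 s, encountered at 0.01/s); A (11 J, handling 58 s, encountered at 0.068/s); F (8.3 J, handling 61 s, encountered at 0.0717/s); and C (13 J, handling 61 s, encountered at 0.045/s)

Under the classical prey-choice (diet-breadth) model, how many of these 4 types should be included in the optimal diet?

3

Profitabilities (E/h, J/s): E 0.283, C 0.213, A 0.19, F 0.136. Add prey in this order while the next type's profitability exceeds the intake rate on those already taken.
Rate on top 1: 0.05484. C: 0.213 > 0.05484 → include.
Rate on top 2: 0.1639. A: 0.19 > 0.1639 → include.
Rate on top 3: 0.1767. F: 0.136 < 0.1767 → exclude; stop.
Optimal diet: E, C, A — 3 of 4 types.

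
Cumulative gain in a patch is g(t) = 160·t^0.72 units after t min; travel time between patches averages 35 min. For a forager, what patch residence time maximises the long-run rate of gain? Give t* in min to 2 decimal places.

Maximise g(t)/(T+t): set derivative to zero → g'(t)(T+t) = g(t).
g'(t) = 0.72·160·t^-0.28. Setting 0.72·160·t^-0.28 = 160·t^0.72/(35+t) gives 0.72(35+t) = t, so 0.28·t = 0.72×35.
t* = 0.72×35/0.28 = 90 min.

90.00 min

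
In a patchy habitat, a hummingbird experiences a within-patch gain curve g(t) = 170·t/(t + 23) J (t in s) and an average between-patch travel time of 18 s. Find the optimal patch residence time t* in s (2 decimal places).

20.35 s

By the marginal value theorem, leave when the instantaneous gain rate g'(t) equals the habitat-wide average g(t)/(T + t).
g'(t) = 170·23/(t + 23)². Setting 170·23/(t+23)² = 170t/[(t+23)(18+t)] gives 23(18+t) = t(t+23), so t² = 23×18 = 414.
t* = √414 = 20.35 s.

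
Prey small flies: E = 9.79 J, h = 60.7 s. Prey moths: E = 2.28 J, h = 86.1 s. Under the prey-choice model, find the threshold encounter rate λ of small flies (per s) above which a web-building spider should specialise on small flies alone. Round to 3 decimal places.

At the threshold, the rate on small flies alone equals the profitability of moths: λ·9.79/(1 + λ·60.7) = 2.28/86.1 = 0.02648.
Rearranging, λ(9.79 − 0.02648×60.7) = 0.02648, so λ = 0.02648/8.183 = 0.003236 per s.

0.003 per s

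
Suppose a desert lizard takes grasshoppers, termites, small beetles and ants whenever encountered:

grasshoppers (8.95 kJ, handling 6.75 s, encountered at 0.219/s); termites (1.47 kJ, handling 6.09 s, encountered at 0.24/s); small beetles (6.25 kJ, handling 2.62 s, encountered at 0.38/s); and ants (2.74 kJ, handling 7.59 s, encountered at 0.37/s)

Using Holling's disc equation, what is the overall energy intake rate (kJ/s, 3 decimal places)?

R = Σλ_iE_i / (1 + Σλ_ih_i)
Numerator: 0.219×8.95 + 0.24×1.47 + 0.38×6.25 + 0.37×2.74 = 5.702
Denominator: 1 + 0.219×6.75 + 0.24×6.09 + 0.38×2.62 + 0.37×7.59 = 7.744
R = 5.702/7.744 = 0.7363 kJ/s

0.736 kJ/s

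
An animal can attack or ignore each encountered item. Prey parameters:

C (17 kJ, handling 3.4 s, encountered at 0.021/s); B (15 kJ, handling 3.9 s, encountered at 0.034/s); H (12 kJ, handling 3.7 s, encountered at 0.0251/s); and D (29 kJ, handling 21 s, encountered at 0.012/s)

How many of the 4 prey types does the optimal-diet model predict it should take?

4

E/h in descending order: C 5, B 3.85, H 3.24, D 1.38 kJ/s. The optimal diet is the largest prefix of this list for which every included type satisfies E_i/h_i > R on the types above it.
Rate on top 1: 0.3332. B: 3.85 > 0.3332 → include.
Rate on top 2: 0.7201. H: 3.24 > 0.7201 → include.
Rate on top 3: 0.9008. D: 1.38 > 0.9008 → include.
Optimal diet: C, B, H, D — 4 of 4 types.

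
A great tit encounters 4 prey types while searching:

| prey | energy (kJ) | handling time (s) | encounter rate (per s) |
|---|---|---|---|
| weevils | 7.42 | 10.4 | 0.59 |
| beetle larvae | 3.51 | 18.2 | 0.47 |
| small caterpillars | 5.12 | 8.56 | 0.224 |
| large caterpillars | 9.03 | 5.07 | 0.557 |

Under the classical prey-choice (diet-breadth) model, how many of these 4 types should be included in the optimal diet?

1

E/h in descending order: large caterpillars 1.78, weevils 0.713, small caterpillars 0.598, beetle larvae 0.193 kJ/s. The optimal diet is the largest prefix of this list for which every included type satisfies E_i/h_i > R on the types above it.
Rate on top 1: 1.315. weevils: 0.713 < 1.315 → exclude; stop.
Optimal diet: large caterpillars — 1 of 4 types.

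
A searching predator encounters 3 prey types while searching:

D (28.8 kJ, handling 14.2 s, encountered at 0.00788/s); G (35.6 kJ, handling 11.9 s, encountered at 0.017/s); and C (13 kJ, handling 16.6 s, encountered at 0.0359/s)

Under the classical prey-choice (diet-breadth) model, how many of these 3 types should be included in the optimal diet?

3

Profitabilities (E/h, kJ/s): G 2.99, D 2.03, C 0.783. Add prey in this order while the next type's profitability exceeds the intake rate on those already taken.
Rate on top 1: 0.5034. D: 2.03 > 0.5034 → include.
Rate on top 2: 0.6332. C: 0.783 > 0.6332 → include.
Optimal diet: G, D, C — 3 of 3 types.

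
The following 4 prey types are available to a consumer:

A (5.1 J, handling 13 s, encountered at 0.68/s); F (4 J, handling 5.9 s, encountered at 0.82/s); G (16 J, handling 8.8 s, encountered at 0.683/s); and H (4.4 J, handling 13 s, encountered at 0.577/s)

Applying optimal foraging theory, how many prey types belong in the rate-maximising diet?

Rank by E/h (J/s): G 1.82, F 0.678, A 0.392, H 0.338. Include each in turn until the next type's E/h falls below the running intake rate.
Rate on top 1: 1.559. F: 0.678 < 1.559 → exclude; stop.
Optimal diet: G — 1 of 4 types.

1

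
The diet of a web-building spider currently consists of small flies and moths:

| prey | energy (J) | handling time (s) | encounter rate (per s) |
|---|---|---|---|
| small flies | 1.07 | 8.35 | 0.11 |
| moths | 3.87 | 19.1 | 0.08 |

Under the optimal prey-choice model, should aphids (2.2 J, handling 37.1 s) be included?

On small flies and moths alone, R = ΣλE/(1+Σλh) = 0.4273/3.447 = 0.124 J/s.
Profitability of aphids: 2.2/37.1 = 0.0593 J/s.
Since 0.0593 < R, time spent handling aphids is better spent searching.

No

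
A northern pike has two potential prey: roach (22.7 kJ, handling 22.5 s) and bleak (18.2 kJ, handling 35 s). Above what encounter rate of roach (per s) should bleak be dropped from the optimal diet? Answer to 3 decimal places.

Drop bleak once their profitability E₂/h₂ falls below the rate achievable on roach alone: E₂/h₂ = λE₁/(1 + λh₁).
Solve for λ: λE₁h₂ = E₂(1 + λh₁) → λ(E₁h₂ − E₂h₁) = E₂ → λ = E₂/(E₁h₂ − E₂h₁).
λ = 18.2/(22.7×35 − 18.2×22.5) = 18.2/385 = 0.04727 per s.

0.047 per s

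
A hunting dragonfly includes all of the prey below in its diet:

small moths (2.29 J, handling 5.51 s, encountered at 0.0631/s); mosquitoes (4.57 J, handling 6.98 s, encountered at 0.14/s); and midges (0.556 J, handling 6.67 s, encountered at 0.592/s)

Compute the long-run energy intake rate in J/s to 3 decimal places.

0.177 J/s

Energy encountered per unit search time: 0.0631×2.29 + 0.14×4.57 + 0.592×0.556 = 1.113 J/s.
Handling time per unit search time: 0.0631×5.51 + 0.14×6.98 + 0.592×6.67 = 5.274.
Rate = 1.113/(1 + 5.274) = 0.1775 J/s.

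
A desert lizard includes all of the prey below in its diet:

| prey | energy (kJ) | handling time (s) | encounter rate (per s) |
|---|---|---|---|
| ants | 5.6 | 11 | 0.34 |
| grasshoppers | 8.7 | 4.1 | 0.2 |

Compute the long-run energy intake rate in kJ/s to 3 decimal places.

R = (0.34×5.6 + 0.2×8.7) / (1 + 0.34×11 + 0.2×4.1) = 3.644/5.56 = 0.6554 kJ/s.

0.655 kJ/s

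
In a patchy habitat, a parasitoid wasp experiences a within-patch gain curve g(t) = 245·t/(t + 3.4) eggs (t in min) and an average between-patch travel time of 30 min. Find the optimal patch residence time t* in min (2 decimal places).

By the marginal value theorem, leave when the instantaneous gain rate g'(t) equals the habitat-wide average g(t)/(T + t).
g'(t) = 245·3.4/(t + 3.4)². Setting 245·3.4/(t+3.4)² = 245t/[(t+3.4)(30+t)] gives 3.4(30+t) = t(t+3.4), so t² = 3.4×30 = 102.
t* = √102 = 10.1 min.

10.10 min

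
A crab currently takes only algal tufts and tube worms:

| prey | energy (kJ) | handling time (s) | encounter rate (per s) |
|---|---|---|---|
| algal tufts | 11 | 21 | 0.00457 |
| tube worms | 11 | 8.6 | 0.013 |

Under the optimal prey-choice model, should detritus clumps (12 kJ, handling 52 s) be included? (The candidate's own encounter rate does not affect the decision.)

Yes

Intake rate on the current diet: R = (0.00457×11 + 0.013×11) / (1 + 0.00457×21 + 0.013×8.6) = 0.1933/1.208 = 0.16 kJ/s.
Profitability of detritus clumps: 12/52 = 0.2308 kJ/s.
Since 0.2308 > R, including detritus clumps increases the long-run rate.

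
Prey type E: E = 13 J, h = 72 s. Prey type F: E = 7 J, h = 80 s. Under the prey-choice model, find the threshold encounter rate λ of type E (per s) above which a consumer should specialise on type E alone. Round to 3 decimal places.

At the threshold, the rate on type E alone equals the profitability of type F: λ·13/(1 + λ·72) = 7/80 = 0.0875.
Rearranging, λ(13 − 0.0875×72) = 0.0875, so λ = 0.0875/6.7 = 0.01306 per s.

0.013 per s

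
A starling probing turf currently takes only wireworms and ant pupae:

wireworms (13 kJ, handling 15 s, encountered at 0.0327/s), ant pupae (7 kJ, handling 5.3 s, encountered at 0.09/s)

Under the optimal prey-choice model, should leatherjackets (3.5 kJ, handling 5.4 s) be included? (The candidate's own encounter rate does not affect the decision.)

Yes

Current rate: (0.0327×13 + 0.09×7)/(1 + 0.0327×15 + 0.09×5.3) = 0.5363 kJ/s.
leatherjackets: E/h = 3.5/5.4 = 0.6481 kJ/s.
0.6481 > 0.5363, so adding leatherjackets raises the average — include it.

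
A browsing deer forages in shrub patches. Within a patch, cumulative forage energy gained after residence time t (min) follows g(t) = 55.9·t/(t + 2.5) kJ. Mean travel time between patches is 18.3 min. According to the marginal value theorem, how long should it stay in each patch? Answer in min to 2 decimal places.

6.76 min

By the marginal value theorem, leave when the instantaneous gain rate g'(t) equals the habitat-wide average g(t)/(T + t).
g'(t) = 55.9·2.5/(t + 2.5)². Setting 55.9·2.5/(t+2.5)² = 55.9t/[(t+2.5)(18.3+t)] gives 2.5(18.3+t) = t(t+2.5), so t² = 2.5×18.3 = 45.75.
t* = √45.75 = 6.764 min.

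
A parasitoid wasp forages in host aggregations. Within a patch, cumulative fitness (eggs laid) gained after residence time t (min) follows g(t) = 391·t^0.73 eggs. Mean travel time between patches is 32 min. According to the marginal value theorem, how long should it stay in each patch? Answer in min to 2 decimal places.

86.52 min

By the marginal value theorem, leave when the instantaneous gain rate g'(t) equals the habitat-wide average g(t)/(T + t).
g'(t) = 0.73·391·t^-0.27. Setting 0.73·391·t^-0.27 = 391·t^0.73/(32+t) gives 0.73(32+t) = t, so 0.27·t = 0.73×32.
t* = 0.73×32/0.27 = 86.52 min.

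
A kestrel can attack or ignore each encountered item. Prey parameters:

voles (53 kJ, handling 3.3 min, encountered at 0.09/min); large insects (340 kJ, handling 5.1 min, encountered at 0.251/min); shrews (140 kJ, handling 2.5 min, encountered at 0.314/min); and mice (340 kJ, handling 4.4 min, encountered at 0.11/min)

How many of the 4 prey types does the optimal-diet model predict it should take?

Profitabilities (E/h, kJ/min): mice 77.3, large insects 66.7, shrews 56, voles 16.1. Add prey in this order while the next type's profitability exceeds the intake rate on those already taken.
Rate on top 1: 25.2. large insects: 66.7 > 25.2 → include.
Rate on top 2: 44.41. shrews: 56 > 44.41 → include.
Rate on top 3: 46.97. voles: 16.1 < 46.97 → exclude; stop.
Optimal diet: mice, large insects, shrews — 3 of 4 types.

3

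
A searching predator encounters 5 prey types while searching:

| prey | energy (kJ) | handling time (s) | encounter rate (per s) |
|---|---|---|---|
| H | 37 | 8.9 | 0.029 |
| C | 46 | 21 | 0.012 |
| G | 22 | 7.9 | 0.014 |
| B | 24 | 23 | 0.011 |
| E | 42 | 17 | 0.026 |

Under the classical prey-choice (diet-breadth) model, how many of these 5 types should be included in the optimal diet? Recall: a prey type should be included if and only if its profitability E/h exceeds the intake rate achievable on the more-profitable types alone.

4

Profitabilities (E/h, kJ/s): H 4.16, G 2.78, E 2.47, C 2.19, B 1.04. Add prey in this order while the next type's profitability exceeds the intake rate on those already taken.
Rate on top 1: 0.8529. G: 2.78 > 0.8529 → include.
Rate on top 2: 1.009. E: 2.47 > 1.009 → include.
Rate on top 3: 1.366. C: 2.19 > 1.366 → include.
Rate on top 4: 1.467. B: 1.04 < 1.467 → exclude; stop.
Optimal diet: H, G, E, C — 4 of 5 types.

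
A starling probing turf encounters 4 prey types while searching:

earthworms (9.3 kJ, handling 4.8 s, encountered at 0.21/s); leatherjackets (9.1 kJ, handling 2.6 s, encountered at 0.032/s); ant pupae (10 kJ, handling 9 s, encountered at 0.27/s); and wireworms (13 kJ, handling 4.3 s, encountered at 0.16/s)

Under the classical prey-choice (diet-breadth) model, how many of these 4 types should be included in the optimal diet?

Rank by E/h (kJ/s): leatherjackets 3.5, wireworms 3.02, earthworms 1.94, ant pupae 1.11. Include each in turn until the next type's E/h falls below the running intake rate.
Rate on top 1: 0.2688. wireworms: 3.02 > 0.2688 → include.
Rate on top 2: 1.339. earthworms: 1.94 > 1.339 → include.
Rate on top 3: 1.556. ant pupae: 1.11 < 1.556 → exclude; stop.
Optimal diet: leatherjackets, wireworms, earthworms — 3 of 4 types.

3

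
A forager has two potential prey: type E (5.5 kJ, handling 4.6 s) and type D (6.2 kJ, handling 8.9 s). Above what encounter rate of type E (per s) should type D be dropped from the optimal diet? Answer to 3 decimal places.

The zero-one rule: include type D iff E₂/h₂ > λE₁/(1+λh₁). Equality gives the switch point.
λE₁h₂ = E₂ + λE₂h₁ ⇒ λ = E₂/(E₁h₂ − E₂h₁) = 6.2/(48.95 − 28.52) = 0.3035 per s.

0.303 per s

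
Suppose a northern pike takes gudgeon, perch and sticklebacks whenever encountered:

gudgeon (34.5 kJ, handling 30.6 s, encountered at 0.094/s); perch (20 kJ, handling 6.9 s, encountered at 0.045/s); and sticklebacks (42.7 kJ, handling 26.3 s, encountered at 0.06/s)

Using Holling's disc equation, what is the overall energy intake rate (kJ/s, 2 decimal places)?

1.16 kJ/s

R = Σλ_iE_i / (1 + Σλ_ih_i)
Numerator: 0.094×34.5 + 0.045×20 + 0.06×42.7 = 6.705
Denominator: 1 + 0.094×30.6 + 0.045×6.9 + 0.06×26.3 = 5.765
R = 6.705/5.765 = 1.163 kJ/s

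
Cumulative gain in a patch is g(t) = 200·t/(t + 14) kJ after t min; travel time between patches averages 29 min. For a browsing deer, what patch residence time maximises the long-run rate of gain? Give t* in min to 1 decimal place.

20.1 min

Maximise g(t)/(T+t): set derivative to zero → g'(t)(T+t) = g(t).
g'(t) = 200·14/(t + 14)². Setting 200·14/(t+14)² = 200t/[(t+14)(29+t)] gives 14(29+t) = t(t+14), so t² = 14×29 = 406.
t* = √406 = 20.15 min.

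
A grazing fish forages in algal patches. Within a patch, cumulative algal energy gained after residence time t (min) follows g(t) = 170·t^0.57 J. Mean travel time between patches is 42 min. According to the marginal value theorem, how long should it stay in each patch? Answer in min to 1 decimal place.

55.7 min

By the marginal value theorem, leave when the instantaneous gain rate g'(t) equals the habitat-wide average g(t)/(T + t).
g'(t) = 0.57·170·t^-0.43. Setting 0.57·170·t^-0.43 = 170·t^0.57/(42+t) gives 0.57(42+t) = t, so 0.43·t = 0.57×42.
t* = 0.57×42/0.43 = 55.67 min.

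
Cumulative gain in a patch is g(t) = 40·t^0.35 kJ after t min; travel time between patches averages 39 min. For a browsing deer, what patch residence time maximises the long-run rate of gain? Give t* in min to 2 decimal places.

21.00 min

By the marginal value theorem, leave when the instantaneous gain rate g'(t) equals the habitat-wide average g(t)/(T + t).
g'(t) = 0.35·40·t^-0.65. Setting 0.35·40·t^-0.65 = 40·t^0.35/(39+t) gives 0.35(39+t) = t, so 0.65·t = 0.35×39.
t* = 0.35×39/0.65 = 21 min.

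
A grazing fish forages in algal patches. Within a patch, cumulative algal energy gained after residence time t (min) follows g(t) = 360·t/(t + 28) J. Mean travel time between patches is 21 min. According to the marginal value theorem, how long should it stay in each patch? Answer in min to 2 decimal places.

24.25 min

By the marginal value theorem, leave when the instantaneous gain rate g'(t) equals the habitat-wide average g(t)/(T + t).
g'(t) = 360·28/(t + 28)². Setting 360·28/(t+28)² = 360t/[(t+28)(21+t)] gives 28(21+t) = t(t+28), so t² = 28×21 = 588.
t* = √588 = 24.25 min.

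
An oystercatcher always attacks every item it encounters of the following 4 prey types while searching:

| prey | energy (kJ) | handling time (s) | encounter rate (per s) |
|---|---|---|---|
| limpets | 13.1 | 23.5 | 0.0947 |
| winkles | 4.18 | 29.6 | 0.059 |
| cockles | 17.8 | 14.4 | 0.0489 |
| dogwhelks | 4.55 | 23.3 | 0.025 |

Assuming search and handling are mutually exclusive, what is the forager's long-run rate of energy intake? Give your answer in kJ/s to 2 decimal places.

R = (0.0947×13.1 + 0.059×4.18 + 0.0489×17.8 + 0.025×4.55) / (1 + 0.0947×23.5 + 0.059×29.6 + 0.0489×14.4 + 0.025×23.3) = 2.471/6.259 = 0.3949 kJ/s.

0.39 kJ/s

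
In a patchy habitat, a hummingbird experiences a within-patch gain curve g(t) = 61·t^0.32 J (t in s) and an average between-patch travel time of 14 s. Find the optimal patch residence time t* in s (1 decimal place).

6.6 s

Optimal t* satisfies g'(t*) = g(t*)/(T + t*).
g'(t) = 0.32·61·t^-0.68. Setting 0.32·61·t^-0.68 = 61·t^0.32/(14+t) gives 0.32(14+t) = t, so 0.68·t = 0.32×14.
t* = 0.32×14/0.68 = 6.588 s.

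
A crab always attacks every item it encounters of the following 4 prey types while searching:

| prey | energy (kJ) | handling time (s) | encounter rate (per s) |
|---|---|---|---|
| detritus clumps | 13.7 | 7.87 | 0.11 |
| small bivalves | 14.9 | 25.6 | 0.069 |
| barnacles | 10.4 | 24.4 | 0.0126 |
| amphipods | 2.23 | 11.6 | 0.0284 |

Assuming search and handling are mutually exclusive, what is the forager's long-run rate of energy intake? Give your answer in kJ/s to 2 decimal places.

0.64 kJ/s

Energy encountered per unit search time: 0.11×13.7 + 0.069×14.9 + 0.0126×10.4 + 0.0284×2.23 = 2.729 kJ/s.
Handling time per unit search time: 0.11×7.87 + 0.069×25.6 + 0.0126×24.4 + 0.0284×11.6 = 3.269.
Rate = 2.729/(1 + 3.269) = 0.6394 kJ/s.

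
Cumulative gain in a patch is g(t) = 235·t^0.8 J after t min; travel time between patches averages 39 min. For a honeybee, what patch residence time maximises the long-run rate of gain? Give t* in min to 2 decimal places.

156.00 min

By the marginal value theorem, leave when the instantaneous gain rate g'(t) equals the habitat-wide average g(t)/(T + t).
g'(t) = 0.8·235·t^-0.2. Setting 0.8·235·t^-0.2 = 235·t^0.8/(39+t) gives 0.8(39+t) = t, so 0.20·t = 0.8×39.
t* = 0.8×39/0.20 = 156 min.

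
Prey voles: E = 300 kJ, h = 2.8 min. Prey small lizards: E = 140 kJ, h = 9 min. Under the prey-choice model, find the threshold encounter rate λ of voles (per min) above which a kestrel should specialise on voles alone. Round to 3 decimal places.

0.061 per min

Drop small lizards once their profitability E₂/h₂ falls below the rate achievable on voles alone: E₂/h₂ = λE₁/(1 + λh₁).
Solve for λ: λE₁h₂ = E₂(1 + λh₁) → λ(E₁h₂ − E₂h₁) = E₂ → λ = E₂/(E₁h₂ − E₂h₁).
λ = 140/(300×9 − 140×2.8) = 140/2308 = 0.06066 per min.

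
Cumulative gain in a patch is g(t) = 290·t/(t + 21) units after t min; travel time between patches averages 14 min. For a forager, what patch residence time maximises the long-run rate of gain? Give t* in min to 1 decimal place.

17.1 min

By the marginal value theorem, leave when the instantaneous gain rate g'(t) equals the habitat-wide average g(t)/(T + t).
g'(t) = 290·21/(t + 21)². Setting 290·21/(t+21)² = 290t/[(t+21)(14+t)] gives 21(14+t) = t(t+21), so t² = 21×14 = 294.
t* = √294 = 17.15 min.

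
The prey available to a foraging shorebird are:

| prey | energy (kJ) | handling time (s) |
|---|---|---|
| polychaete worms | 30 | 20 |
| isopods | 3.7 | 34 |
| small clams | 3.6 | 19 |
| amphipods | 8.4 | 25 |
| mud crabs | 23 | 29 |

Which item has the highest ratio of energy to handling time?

In descending order of E/h:
polychaete worms: 30/20 = 1.5 kJ/s
mud crabs: 23/29 = 0.793 kJ/s
amphipods: 8.4/25 = 0.336 kJ/s
small clams: 3.6/19 = 0.189 kJ/s
isopods: 3.7/34 = 0.109 kJ/s

polychaete worms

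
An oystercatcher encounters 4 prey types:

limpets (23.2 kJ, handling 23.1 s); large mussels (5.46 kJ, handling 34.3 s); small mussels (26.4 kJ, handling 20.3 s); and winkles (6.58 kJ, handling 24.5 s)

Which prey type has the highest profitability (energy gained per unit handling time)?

Profitability E/h (kJ/s): limpets = 23.2/23.1 = 1, large mussels = 5.46/34.3 = 0.159, small mussels = 26.4/20.3 = 1.3, winkles = 6.58/24.5 = 0.269.
Ranked: small mussels > limpets > winkles > large mussels.

small mussels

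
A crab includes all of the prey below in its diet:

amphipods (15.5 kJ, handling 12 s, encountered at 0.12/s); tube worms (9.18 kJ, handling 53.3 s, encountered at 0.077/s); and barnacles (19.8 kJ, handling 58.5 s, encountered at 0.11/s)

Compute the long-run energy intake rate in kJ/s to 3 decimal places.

Energy encountered per unit search time: 0.12×15.5 + 0.077×9.18 + 0.11×19.8 = 4.745 kJ/s.
Handling time per unit search time: 0.12×12 + 0.077×53.3 + 0.11×58.5 = 11.98.
Rate = 4.745/(1 + 11.98) = 0.3656 kJ/s.

0.366 kJ/s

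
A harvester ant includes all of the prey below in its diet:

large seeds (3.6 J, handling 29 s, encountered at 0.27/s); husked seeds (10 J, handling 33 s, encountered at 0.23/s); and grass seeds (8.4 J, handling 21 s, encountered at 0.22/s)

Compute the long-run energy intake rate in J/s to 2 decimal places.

Energy encountered per unit search time: 0.27×3.6 + 0.23×10 + 0.22×8.4 = 5.12 J/s.
Handling time per unit search time: 0.27×29 + 0.23×33 + 0.22×21 = 20.04.
Rate = 5.12/(1 + 20.04) = 0.2433 J/s.

0.24 J/s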